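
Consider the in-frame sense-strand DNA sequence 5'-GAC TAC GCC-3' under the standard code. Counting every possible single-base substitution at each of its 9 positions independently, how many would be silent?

Codon 1 (GAC, Asp): 1 synonymous substitution.
Codon 2 (TAC, Tyr): 1 synonymous substitution.
Codon 3 (GCC, Ala): 3 synonymous substitutions.
Total: 1 + 1 + 3 = 5.

5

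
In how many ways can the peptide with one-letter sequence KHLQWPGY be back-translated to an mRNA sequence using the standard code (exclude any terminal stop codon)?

Lys: 2 codons.
His: 2 codons.
Leu: 6 codons.
Gln: 2 codons.
Trp: 1 codon.
Pro: 4 codons.
Gly: 4 codons.
Tyr: 2 codons.
2 × 2 × 6 × 2 × 1 × 4 × 4 × 2 = 1536.

1536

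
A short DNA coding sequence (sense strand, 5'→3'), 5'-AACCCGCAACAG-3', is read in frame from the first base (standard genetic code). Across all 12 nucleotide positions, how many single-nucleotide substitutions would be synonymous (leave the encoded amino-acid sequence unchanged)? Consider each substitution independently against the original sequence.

6

Codon 1 (AAC, Asn): 1 synonymous substitution.
Codon 2 (CCG, Pro): 3 synonymous substitutions.
Codon 3 (CAA, Gln): 1 synonymous substitution.
Codon 4 (CAG, Gln): 1 synonymous substitution.
Total: 1 + 3 + 1 + 1 = 6.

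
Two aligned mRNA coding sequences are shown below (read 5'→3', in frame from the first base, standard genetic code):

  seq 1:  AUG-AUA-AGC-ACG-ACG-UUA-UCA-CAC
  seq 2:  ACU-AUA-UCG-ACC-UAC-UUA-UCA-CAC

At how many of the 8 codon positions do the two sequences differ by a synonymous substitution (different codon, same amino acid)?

2

Codon 1: AUG Met / ACU Thr — nonsynonymous.
Codon 2: AUA Ile / AUA Ile — identical.
Codon 3: AGC Ser / UCG Ser — synonymous.
Codon 4: ACG Thr / ACC Thr — synonymous.
Codon 5: ACG Thr / UAC Tyr — nonsynonymous.
Codon 6: UUA Leu / UUA Leu — identical.
Codon 7: UCA Ser / UCA Ser — identical.
Codon 8: CAC His / CAC His — identical.
Synonymous differences: 2.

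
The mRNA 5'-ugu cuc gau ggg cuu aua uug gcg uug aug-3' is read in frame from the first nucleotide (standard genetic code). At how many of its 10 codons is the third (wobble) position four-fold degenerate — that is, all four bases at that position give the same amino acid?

Codon 1 UGU (Cys): third position 2-fold.
Codon 2 CUC (Leu): third position 4-fold.
Codon 3 GAU (Asp): third position 2-fold.
Codon 4 GGG (Gly): third position 4-fold.
Codon 5 CUU (Leu): third position 4-fold.
Codon 6 AUA (Ile): third position 3-fold.
Codon 7 UUG (Leu): third position 2-fold.
Codon 8 GCG (Ala): third position 4-fold.
Codon 9 UUG (Leu): third position 2-fold.
Codon 10 AUG (Met): third position 1-fold.
Four-fold degenerate third positions: 4.

4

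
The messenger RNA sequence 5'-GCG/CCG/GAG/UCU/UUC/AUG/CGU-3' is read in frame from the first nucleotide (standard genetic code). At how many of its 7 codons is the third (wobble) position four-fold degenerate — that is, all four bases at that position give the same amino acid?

Codon 1 GCG (Ala): third position 4-fold.
Codon 2 CCG (Pro): third position 4-fold.
Codon 3 GAG (Glu): third position 2-fold.
Codon 4 UCU (Ser): third position 4-fold.
Codon 5 UUC (Phe): third position 2-fold.
Codon 6 AUG (Met): third position 1-fold.
Codon 7 CGU (Arg): third position 4-fold.
Four-fold degenerate third positions: 4.

4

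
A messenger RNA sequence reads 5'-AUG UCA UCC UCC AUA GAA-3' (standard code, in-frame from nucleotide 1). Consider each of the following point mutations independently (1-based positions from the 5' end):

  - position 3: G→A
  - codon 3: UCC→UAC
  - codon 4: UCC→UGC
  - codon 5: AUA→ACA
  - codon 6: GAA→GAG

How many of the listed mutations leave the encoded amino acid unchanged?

1

Codon 1: AUG (Met) → AUA (Ile) — missense.
Codon 3: UCC (Ser) → UAC (Tyr) — missense.
Codon 4: UCC (Ser) → UGC (Cys) — missense.
Codon 5: AUA (Ile) → ACA (Thr) — missense.
Codon 6: GAA (Glu) → GAG (Glu) — synonymous.
Synonymous: 1 of 5.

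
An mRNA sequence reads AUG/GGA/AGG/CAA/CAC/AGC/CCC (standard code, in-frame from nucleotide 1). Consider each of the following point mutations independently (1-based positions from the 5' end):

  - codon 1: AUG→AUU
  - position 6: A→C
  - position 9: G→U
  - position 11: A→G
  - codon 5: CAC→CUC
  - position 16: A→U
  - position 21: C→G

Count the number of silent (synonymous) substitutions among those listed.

2

Codon 1: AUG (Met) → AUU (Ile) — missense.
Codon 2: GGA (Gly) → GGC (Gly) — synonymous.
Codon 3: AGG (Arg) → AGU (Ser) — missense.
Codon 4: CAA (Gln) → CGA (Arg) — missense.
Codon 5: CAC (His) → CUC (Leu) — missense.
Codon 6: AGC (Ser) → UGC (Cys) — missense.
Codon 7: CCC (Pro) → CCG (Pro) — synonymous.
Synonymous: 2 of 7.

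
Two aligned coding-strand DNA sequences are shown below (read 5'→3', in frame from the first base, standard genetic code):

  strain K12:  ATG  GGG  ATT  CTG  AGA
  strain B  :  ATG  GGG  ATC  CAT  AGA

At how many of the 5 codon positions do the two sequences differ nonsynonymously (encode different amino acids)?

1

Codon 1: ATG Met / ATG Met — identical.
Codon 2: GGG Gly / GGG Gly — identical.
Codon 3: ATT Ile / ATC Ile — synonymous.
Codon 4: CTG Leu / CAT His — nonsynonymous.
Codon 5: AGA Arg / AGA Arg — identical.
Nonsynonymous differences: 1.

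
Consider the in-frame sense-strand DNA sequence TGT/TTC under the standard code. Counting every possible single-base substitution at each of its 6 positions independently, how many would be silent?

Codon 1 (TGT, Cys): 1 synonymous substitution.
Codon 2 (TTC, Phe): 1 synonymous substitution.
Total: 1 + 1 = 2.

2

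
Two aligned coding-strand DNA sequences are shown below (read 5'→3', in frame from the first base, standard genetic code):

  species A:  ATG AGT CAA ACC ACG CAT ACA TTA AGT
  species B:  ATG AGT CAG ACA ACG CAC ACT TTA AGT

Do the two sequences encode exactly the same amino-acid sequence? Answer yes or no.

yes

Codon 1: ATG Met / ATG Met — identical.
Codon 2: AGT Ser / AGT Ser — identical.
Codon 3: CAA Gln / CAG Gln — synonymous.
Codon 4: ACC Thr / ACA Thr — synonymous.
Codon 5: ACG Thr / ACG Thr — identical.
Codon 6: CAT His / CAC His — synonymous.
Codon 7: ACA Thr / ACT Thr — synonymous.
Codon 8: TTA Leu / TTA Leu — identical.
Codon 9: AGT Ser / AGT Ser — identical.
Nonsynonymous differences: 0 → same protein.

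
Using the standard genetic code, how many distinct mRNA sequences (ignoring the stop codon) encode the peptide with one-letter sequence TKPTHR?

Thr: 4 codons.
Lys: 2 codons.
Pro: 4 codons.
Thr: 4 codons.
His: 2 codons.
Arg: 6 codons.
4 × 2 × 4 × 4 × 2 × 6 = 1536.

1536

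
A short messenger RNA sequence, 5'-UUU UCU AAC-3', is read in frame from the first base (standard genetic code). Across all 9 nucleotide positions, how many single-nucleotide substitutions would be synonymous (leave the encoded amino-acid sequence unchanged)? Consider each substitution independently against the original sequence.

5

Codon 1 (UUU, Phe): 1 synonymous substitution.
Codon 2 (UCU, Ser): 3 synonymous substitutions.
Codon 3 (AAC, Asn): 1 synonymous substitution.
Total: 1 + 3 + 1 = 5.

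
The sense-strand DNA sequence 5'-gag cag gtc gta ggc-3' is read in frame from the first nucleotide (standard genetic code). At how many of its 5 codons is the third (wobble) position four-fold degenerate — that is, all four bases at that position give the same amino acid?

Codon 1 GAG (Glu): third position 2-fold.
Codon 2 CAG (Gln): third position 2-fold.
Codon 3 GTC (Val): third position 4-fold.
Codon 4 GTA (Val): third position 4-fold.
Codon 5 GGC (Gly): third position 4-fold.
Four-fold degenerate third positions: 3.

3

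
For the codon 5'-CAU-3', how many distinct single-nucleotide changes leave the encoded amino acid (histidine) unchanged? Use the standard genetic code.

Position 1: none → 0 synonymous.
Position 2: none → 0 synonymous.
Position 3: CAC → 1 synonymous.
Total: 0 + 0 + 1 = 1.

1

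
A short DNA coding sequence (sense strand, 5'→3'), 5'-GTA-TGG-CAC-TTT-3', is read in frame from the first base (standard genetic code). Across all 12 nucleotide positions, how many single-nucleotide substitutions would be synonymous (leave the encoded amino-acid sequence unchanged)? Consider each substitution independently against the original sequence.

5

Codon 1 (GTA, Val): 3 synonymous substitutions.
Codon 2 (TGG, Trp): 0 synonymous substitutions.
Codon 3 (CAC, His): 1 synonymous substitution.
Codon 4 (TTT, Phe): 1 synonymous substitution.
Total: 3 + 0 + 1 + 1 = 5.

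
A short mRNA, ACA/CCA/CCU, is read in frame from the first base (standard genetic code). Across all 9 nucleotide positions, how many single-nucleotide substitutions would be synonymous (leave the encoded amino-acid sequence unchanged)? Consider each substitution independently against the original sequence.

9

Codon 1 (ACA, Thr): 3 synonymous substitutions.
Codon 2 (CCA, Pro): 3 synonymous substitutions.
Codon 3 (CCU, Pro): 3 synonymous substitutions.
Total: 3 + 3 + 3 = 9.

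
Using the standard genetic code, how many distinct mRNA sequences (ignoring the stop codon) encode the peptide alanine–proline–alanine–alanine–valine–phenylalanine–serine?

12288

Ala: 4 codons.
Pro: 4 codons.
Ala: 4 codons.
Ala: 4 codons.
Val: 4 codons.
Phe: 2 codons.
Ser: 6 codons.
4 × 4 × 4 × 4 × 4 × 2 × 6 = 12288.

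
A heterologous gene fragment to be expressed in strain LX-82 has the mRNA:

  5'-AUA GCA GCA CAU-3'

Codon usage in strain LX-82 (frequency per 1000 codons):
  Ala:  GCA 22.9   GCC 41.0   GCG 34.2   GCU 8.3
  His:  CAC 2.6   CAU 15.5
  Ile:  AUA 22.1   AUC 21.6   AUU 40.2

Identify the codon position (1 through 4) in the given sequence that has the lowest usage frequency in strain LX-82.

Codon 1 AUA (Ile): 22.1 per 1000.
Codon 2 GCA (Ala): 22.9 per 1000.
Codon 3 GCA (Ala): 22.9 per 1000.
Codon 4 CAU (His): 15.5 per 1000.
Lowest frequency is 15.5 at codon 4.

4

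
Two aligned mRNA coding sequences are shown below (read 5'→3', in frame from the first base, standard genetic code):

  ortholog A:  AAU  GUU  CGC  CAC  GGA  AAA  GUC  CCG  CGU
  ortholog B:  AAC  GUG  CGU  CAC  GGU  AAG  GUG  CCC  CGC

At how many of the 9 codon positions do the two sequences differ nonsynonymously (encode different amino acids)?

Codon 1: AAU Asn / AAC Asn — synonymous.
Codon 2: GUU Val / GUG Val — synonymous.
Codon 3: CGC Arg / CGU Arg — synonymous.
Codon 4: CAC His / CAC His — identical.
Codon 5: GGA Gly / GGU Gly — synonymous.
Codon 6: AAA Lys / AAG Lys — synonymous.
Codon 7: GUC Val / GUG Val — synonymous.
Codon 8: CCG Pro / CCC Pro — synonymous.
Codon 9: CGU Arg / CGC Arg — synonymous.
Nonsynonymous differences: 0.

0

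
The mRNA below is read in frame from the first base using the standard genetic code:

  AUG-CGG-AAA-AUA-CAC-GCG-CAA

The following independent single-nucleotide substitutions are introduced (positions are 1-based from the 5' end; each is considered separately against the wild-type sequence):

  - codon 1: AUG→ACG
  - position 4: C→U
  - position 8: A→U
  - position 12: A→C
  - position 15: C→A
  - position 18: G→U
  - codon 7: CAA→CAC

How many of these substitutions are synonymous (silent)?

2

Codon 1: AUG (Met) → ACG (Thr) — missense.
Codon 2: CGG (Arg) → UGG (Trp) — missense.
Codon 3: AAA (Lys) → AUA (Ile) — missense.
Codon 4: AUA (Ile) → AUC (Ile) — synonymous.
Codon 5: CAC (His) → CAA (Gln) — missense.
Codon 6: GCG (Ala) → GCU (Ala) — synonymous.
Codon 7: CAA (Gln) → CAC (His) — missense.
Synonymous: 2 of 7.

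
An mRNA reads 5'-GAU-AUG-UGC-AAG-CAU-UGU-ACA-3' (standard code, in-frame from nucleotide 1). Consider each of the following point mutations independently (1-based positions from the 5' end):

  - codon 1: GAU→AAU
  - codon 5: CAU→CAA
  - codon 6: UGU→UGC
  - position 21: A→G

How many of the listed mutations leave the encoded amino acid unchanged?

2

Codon 1: GAU (Asp) → AAU (Asn) — missense.
Codon 5: CAU (His) → CAA (Gln) — missense.
Codon 6: UGU (Cys) → UGC (Cys) — synonymous.
Codon 7: ACA (Thr) → ACG (Thr) — synonymous.
Synonymous: 2 of 4.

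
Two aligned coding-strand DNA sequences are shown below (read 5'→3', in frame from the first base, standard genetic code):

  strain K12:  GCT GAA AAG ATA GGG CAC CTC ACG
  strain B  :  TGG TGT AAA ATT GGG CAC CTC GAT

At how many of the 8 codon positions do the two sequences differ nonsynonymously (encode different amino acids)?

Codon 1: GCT Ala / TGG Trp — nonsynonymous.
Codon 2: GAA Glu / TGT Cys — nonsynonymous.
Codon 3: AAG Lys / AAA Lys — synonymous.
Codon 4: ATA Ile / ATT Ile — synonymous.
Codon 5: GGG Gly / GGG Gly — identical.
Codon 6: CAC His / CAC His — identical.
Codon 7: CTC Leu / CTC Leu — identical.
Codon 8: ACG Thr / GAT Asp — nonsynonymous.
Nonsynonymous differences: 3.

3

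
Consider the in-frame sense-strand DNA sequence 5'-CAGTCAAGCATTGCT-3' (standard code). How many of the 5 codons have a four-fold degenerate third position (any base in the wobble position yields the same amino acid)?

2

Codon 1 CAG (Gln): third position 2-fold.
Codon 2 TCA (Ser): third position 4-fold.
Codon 3 AGC (Ser): third position 2-fold.
Codon 4 ATT (Ile): third position 3-fold.
Codon 5 GCT (Ala): third position 4-fold.
Four-fold degenerate third positions: 2.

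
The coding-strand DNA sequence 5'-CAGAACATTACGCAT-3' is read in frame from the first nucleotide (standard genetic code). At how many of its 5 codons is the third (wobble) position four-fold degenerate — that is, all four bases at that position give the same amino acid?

1

Codon 1 CAG (Gln): third position 2-fold.
Codon 2 AAC (Asn): third position 2-fold.
Codon 3 ATT (Ile): third position 3-fold.
Codon 4 ACG (Thr): third position 4-fold.
Codon 5 CAT (His): third position 2-fold.
Four-fold degenerate third positions: 1.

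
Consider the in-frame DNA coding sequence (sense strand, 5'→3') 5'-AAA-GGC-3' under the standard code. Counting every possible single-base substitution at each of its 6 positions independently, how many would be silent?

Codon 1 (AAA, Lys): 1 synonymous substitution.
Codon 2 (GGC, Gly): 3 synonymous substitutions.
Total: 1 + 3 = 4.

4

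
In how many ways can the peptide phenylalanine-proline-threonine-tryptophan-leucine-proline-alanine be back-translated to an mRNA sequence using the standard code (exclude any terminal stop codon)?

3072

Phe: 2 codons.
Pro: 4 codons.
Thr: 4 codons.
Trp: 1 codon.
Leu: 6 codons.
Pro: 4 codons.
Ala: 4 codons.
2 × 4 × 4 × 1 × 6 × 4 × 4 = 3072.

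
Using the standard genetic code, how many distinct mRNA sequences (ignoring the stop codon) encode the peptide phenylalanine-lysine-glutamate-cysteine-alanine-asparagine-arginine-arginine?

4608

Phe: 2 codons.
Lys: 2 codons.
Glu: 2 codons.
Cys: 2 codons.
Ala: 4 codons.
Asn: 2 codons.
Arg: 6 codons.
Arg: 6 codons.
2 × 2 × 2 × 2 × 4 × 2 × 6 × 6 = 4608.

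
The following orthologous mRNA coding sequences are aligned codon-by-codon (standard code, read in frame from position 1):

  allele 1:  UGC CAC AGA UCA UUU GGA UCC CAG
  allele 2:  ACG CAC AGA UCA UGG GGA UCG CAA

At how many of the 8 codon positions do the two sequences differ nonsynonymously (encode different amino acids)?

Codon 1: UGC Cys / ACG Thr — nonsynonymous.
Codon 2: CAC His / CAC His — identical.
Codon 3: AGA Arg / AGA Arg — identical.
Codon 4: UCA Ser / UCA Ser — identical.
Codon 5: UUU Phe / UGG Trp — nonsynonymous.
Codon 6: GGA Gly / GGA Gly — identical.
Codon 7: UCC Ser / UCG Ser — synonymous.
Codon 8: CAG Gln / CAA Gln — synonymous.
Nonsynonymous differences: 2.

2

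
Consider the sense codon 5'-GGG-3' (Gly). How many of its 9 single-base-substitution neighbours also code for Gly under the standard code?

3

Position 1: none → 0 synonymous.
Position 2: none → 0 synonymous.
Position 3: GGU, GGC, GGA → 3 synonymous.
Total: 0 + 0 + 3 = 3.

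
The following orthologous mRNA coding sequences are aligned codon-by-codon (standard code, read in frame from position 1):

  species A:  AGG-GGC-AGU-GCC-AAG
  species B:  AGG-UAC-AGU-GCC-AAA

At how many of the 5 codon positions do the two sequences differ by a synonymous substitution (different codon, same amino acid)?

Codon 1: AGG Arg / AGG Arg — identical.
Codon 2: GGC Gly / UAC Tyr — nonsynonymous.
Codon 3: AGU Ser / AGU Ser — identical.
Codon 4: GCC Ala / GCC Ala — identical.
Codon 5: AAG Lys / AAA Lys — synonymous.
Synonymous differences: 1.

1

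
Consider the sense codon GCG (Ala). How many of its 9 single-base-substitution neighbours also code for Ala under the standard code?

Position 1: none → 0 synonymous.
Position 2: none → 0 synonymous.
Position 3: GCT, GCC, GCA → 3 synonymous.
Total: 0 + 0 + 3 = 3.

3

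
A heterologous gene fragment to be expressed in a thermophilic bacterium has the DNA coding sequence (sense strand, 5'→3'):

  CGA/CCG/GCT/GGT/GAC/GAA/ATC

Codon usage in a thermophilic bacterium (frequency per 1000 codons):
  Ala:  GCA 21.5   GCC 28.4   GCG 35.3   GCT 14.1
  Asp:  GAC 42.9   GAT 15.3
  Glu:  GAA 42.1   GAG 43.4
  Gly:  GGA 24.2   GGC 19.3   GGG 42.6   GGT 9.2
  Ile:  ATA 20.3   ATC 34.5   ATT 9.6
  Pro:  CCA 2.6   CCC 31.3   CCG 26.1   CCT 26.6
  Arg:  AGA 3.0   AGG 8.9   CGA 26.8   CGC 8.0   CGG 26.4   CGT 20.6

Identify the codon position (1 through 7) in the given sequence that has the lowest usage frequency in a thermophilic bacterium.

4

Codon 1 CGA (Arg): 26.8 per 1000.
Codon 2 CCG (Pro): 26.1 per 1000.
Codon 3 GCT (Ala): 14.1 per 1000.
Codon 4 GGT (Gly): 9.2 per 1000.
Codon 5 GAC (Asp): 42.9 per 1000.
Codon 6 GAA (Glu): 42.1 per 1000.
Codon 7 ATC (Ile): 34.5 per 1000.
Lowest frequency is 9.2 at codon 4.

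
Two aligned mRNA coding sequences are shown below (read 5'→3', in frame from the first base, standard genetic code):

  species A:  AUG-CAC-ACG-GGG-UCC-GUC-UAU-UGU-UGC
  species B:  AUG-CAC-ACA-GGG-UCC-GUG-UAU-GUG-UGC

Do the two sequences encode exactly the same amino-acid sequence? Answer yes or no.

no

Codon 1: AUG Met / AUG Met — identical.
Codon 2: CAC His / CAC His — identical.
Codon 3: ACG Thr / ACA Thr — synonymous.
Codon 4: GGG Gly / GGG Gly — identical.
Codon 5: UCC Ser / UCC Ser — identical.
Codon 6: GUC Val / GUG Val — synonymous.
Codon 7: UAU Tyr / UAU Tyr — identical.
Codon 8: UGU Cys / GUG Val — nonsynonymous.
Codon 9: UGC Cys / UGC Cys — identical.
Nonsynonymous differences: 1 → different protein.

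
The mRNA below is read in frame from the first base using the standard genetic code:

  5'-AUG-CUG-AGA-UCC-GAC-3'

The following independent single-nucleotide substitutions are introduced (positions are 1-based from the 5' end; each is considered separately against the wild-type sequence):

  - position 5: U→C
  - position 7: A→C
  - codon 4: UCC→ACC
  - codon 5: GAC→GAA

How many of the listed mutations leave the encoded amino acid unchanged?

Codon 2: CUG (Leu) → CCG (Pro) — missense.
Codon 3: AGA (Arg) → CGA (Arg) — synonymous.
Codon 4: UCC (Ser) → ACC (Thr) — missense.
Codon 5: GAC (Asp) → GAA (Glu) — missense.
Synonymous: 1 of 4.

1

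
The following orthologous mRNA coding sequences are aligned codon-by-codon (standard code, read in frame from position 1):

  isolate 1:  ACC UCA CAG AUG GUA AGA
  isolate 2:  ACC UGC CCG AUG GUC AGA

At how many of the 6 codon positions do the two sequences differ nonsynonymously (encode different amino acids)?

2

Codon 1: ACC Thr / ACC Thr — identical.
Codon 2: UCA Ser / UGC Cys — nonsynonymous.
Codon 3: CAG Gln / CCG Pro — nonsynonymous.
Codon 4: AUG Met / AUG Met — identical.
Codon 5: GUA Val / GUC Val — synonymous.
Codon 6: AGA Arg / AGA Arg — identical.
Nonsynonymous differences: 2.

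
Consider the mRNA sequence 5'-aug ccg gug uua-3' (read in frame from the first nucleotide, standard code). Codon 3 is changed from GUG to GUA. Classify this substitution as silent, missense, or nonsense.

silent

Position 9 falls in codon 3: GUG → Val.
After the substitution the codon is GUA → Val.
Both encode Val, so the change is synonymous.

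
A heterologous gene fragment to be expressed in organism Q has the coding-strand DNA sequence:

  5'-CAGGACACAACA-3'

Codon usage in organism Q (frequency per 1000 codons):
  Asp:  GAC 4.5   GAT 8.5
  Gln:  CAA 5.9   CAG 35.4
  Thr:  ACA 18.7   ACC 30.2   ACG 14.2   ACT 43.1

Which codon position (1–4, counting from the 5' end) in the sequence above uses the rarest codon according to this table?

Codon 1 CAG (Gln): 35.4 per 1000.
Codon 2 GAC (Asp): 4.5 per 1000.
Codon 3 ACA (Thr): 18.7 per 1000.
Codon 4 ACA (Thr): 18.7 per 1000.
Lowest frequency is 4.5 at codon 2.

2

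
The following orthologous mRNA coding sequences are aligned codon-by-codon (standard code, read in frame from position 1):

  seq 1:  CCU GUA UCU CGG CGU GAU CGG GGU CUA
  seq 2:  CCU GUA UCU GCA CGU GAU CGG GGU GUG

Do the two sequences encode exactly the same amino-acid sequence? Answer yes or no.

Codon 1: CCU Pro / CCU Pro — identical.
Codon 2: GUA Val / GUA Val — identical.
Codon 3: UCU Ser / UCU Ser — identical.
Codon 4: CGG Arg / GCA Ala — nonsynonymous.
Codon 5: CGU Arg / CGU Arg — identical.
Codon 6: GAU Asp / GAU Asp — identical.
Codon 7: CGG Arg / CGG Arg — identical.
Codon 8: GGU Gly / GGU Gly — identical.
Codon 9: CUA Leu / GUG Val — nonsynonymous.
Nonsynonymous differences: 2 → different protein.

no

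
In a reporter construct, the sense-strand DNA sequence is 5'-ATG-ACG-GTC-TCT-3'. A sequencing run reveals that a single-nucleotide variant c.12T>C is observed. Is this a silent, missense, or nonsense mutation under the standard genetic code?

silent

Position 12 falls in codon 4: TCT → Ser.
After the substitution the codon is TCC → Ser.
Both encode Ser, so the change is synonymous.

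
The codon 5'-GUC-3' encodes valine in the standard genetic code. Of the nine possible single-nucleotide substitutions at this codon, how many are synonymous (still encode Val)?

3

Position 1: none → 0 synonymous.
Position 2: none → 0 synonymous.
Position 3: GUU, GUA, GUG → 3 synonymous.
Total: 0 + 0 + 3 = 3.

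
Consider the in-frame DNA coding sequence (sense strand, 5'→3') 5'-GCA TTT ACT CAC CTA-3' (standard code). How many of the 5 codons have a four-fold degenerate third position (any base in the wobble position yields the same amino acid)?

Codon 1 GCA (Ala): third position 4-fold.
Codon 2 TTT (Phe): third position 2-fold.
Codon 3 ACT (Thr): third position 4-fold.
Codon 4 CAC (His): third position 2-fold.
Codon 5 CTA (Leu): third position 4-fold.
Four-fold degenerate third positions: 3.

3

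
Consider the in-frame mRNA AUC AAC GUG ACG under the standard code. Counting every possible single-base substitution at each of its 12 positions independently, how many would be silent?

9

Codon 1 (AUC, Ile): 2 synonymous substitutions.
Codon 2 (AAC, Asn): 1 synonymous substitution.
Codon 3 (GUG, Val): 3 synonymous substitutions.
Codon 4 (ACG, Thr): 3 synonymous substitutions.
Total: 2 + 1 + 3 + 3 = 9.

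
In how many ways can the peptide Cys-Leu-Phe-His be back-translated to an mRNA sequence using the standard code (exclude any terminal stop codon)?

Cys: 2 codons.
Leu: 6 codons.
Phe: 2 codons.
His: 2 codons.
2 × 6 × 2 × 2 = 48.

48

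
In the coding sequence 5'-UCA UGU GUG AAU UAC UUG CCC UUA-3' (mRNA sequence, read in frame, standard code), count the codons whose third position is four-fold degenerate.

Codon 1 UCA (Ser): third position 4-fold.
Codon 2 UGU (Cys): third position 2-fold.
Codon 3 GUG (Val): third position 4-fold.
Codon 4 AAU (Asn): third position 2-fold.
Codon 5 UAC (Tyr): third position 2-fold.
Codon 6 UUG (Leu): third position 2-fold.
Codon 7 CCC (Pro): third position 4-fold.
Codon 8 UUA (Leu): third position 2-fold.
Four-fold degenerate third positions: 3.

3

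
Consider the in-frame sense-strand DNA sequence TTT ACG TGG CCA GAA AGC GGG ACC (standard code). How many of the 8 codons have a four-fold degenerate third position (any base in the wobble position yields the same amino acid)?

4

Codon 1 TTT (Phe): third position 2-fold.
Codon 2 ACG (Thr): third position 4-fold.
Codon 3 TGG (Trp): third position 1-fold.
Codon 4 CCA (Pro): third position 4-fold.
Codon 5 GAA (Glu): third position 2-fold.
Codon 6 AGC (Ser): third position 2-fold.
Codon 7 GGG (Gly): third position 4-fold.
Codon 8 ACC (Thr): third position 4-fold.
Four-fold degenerate third positions: 4.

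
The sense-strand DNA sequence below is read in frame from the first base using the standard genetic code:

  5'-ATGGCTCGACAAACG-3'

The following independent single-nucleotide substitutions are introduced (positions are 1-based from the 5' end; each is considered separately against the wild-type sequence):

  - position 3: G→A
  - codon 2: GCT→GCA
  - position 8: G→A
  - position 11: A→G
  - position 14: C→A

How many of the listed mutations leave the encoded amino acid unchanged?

1

Codon 1: ATG (Met) → ATA (Ile) — missense.
Codon 2: GCT (Ala) → GCA (Ala) — synonymous.
Codon 3: CGA (Arg) → CAA (Gln) — missense.
Codon 4: CAA (Gln) → CGA (Arg) — missense.
Codon 5: ACG (Thr) → AAG (Lys) — missense.
Synonymous: 1 of 5.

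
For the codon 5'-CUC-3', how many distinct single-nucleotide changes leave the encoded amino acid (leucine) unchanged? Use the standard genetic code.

3

Position 1: none → 0 synonymous.
Position 2: none → 0 synonymous.
Position 3: CUU, CUA, CUG → 3 synonymous.
Total: 0 + 0 + 3 = 3.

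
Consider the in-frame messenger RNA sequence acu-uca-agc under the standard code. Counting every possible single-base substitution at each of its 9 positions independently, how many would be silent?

Codon 1 (ACU, Thr): 3 synonymous substitutions.
Codon 2 (UCA, Ser): 3 synonymous substitutions.
Codon 3 (AGC, Ser): 1 synonymous substitution.
Total: 3 + 3 + 1 = 7.

7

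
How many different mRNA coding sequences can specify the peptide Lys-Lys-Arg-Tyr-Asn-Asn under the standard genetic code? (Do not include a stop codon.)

Lys: 2 codons.
Lys: 2 codons.
Arg: 6 codons.
Tyr: 2 codons.
Asn: 2 codons.
Asn: 2 codons.
2 × 2 × 6 × 2 × 2 × 2 = 192.

192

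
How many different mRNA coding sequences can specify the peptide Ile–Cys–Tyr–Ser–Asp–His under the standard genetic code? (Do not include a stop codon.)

Ile: 3 codons.
Cys: 2 codons.
Tyr: 2 codons.
Ser: 6 codons.
Asp: 2 codons.
His: 2 codons.
3 × 2 × 2 × 6 × 2 × 2 = 288.

288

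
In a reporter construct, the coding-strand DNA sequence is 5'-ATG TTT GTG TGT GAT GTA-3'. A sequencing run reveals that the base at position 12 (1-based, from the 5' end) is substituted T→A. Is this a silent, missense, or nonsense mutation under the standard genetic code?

Position 12 falls in codon 4: TGT → Cys.
After the substitution the codon is TGA → Stop.
The new codon is a stop codon, so this is a nonsense mutation.

nonsense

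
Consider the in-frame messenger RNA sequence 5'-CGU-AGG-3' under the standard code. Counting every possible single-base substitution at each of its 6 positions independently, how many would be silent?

Codon 1 (CGU, Arg): 3 synonymous substitutions.
Codon 2 (AGG, Arg): 2 synonymous substitutions.
Total: 3 + 2 = 5.

5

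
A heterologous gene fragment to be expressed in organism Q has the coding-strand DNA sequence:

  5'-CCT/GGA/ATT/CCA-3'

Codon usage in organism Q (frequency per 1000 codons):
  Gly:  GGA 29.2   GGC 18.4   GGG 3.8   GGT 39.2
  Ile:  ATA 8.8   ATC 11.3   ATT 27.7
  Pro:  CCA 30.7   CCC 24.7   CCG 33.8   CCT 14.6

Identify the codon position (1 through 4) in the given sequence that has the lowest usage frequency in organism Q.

Codon 1 CCT (Pro): 14.6 per 1000.
Codon 2 GGA (Gly): 29.2 per 1000.
Codon 3 ATT (Ile): 27.7 per 1000.
Codon 4 CCA (Pro): 30.7 per 1000.
Lowest frequency is 14.6 at codon 1.

1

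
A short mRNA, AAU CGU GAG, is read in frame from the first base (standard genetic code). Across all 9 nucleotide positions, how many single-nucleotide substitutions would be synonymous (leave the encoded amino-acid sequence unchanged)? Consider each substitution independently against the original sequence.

5

Codon 1 (AAU, Asn): 1 synonymous substitution.
Codon 2 (CGU, Arg): 3 synonymous substitutions.
Codon 3 (GAG, Glu): 1 synonymous substitution.
Total: 1 + 3 + 1 = 5.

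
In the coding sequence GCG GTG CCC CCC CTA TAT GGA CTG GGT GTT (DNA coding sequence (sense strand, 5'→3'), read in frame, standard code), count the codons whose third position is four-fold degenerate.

9

Codon 1 GCG (Ala): third position 4-fold.
Codon 2 GTG (Val): third position 4-fold.
Codon 3 CCC (Pro): third position 4-fold.
Codon 4 CCC (Pro): third position 4-fold.
Codon 5 CTA (Leu): third position 4-fold.
Codon 6 TAT (Tyr): third position 2-fold.
Codon 7 GGA (Gly): third position 4-fold.
Codon 8 CTG (Leu): third position 4-fold.
Codon 9 GGT (Gly): third position 4-fold.
Codon 10 GTT (Val): third position 4-fold.
Four-fold degenerate third positions: 9.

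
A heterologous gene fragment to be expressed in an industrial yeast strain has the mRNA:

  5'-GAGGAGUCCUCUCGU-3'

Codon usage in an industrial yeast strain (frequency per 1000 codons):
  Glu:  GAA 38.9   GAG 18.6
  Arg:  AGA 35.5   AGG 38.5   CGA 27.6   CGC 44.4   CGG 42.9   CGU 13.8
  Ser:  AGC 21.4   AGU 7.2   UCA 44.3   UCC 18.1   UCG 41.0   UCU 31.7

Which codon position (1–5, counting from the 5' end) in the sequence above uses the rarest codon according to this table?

Codon 1 GAG (Glu): 18.6 per 1000.
Codon 2 GAG (Glu): 18.6 per 1000.
Codon 3 UCC (Ser): 18.1 per 1000.
Codon 4 UCU (Ser): 31.7 per 1000.
Codon 5 CGU (Arg): 13.8 per 1000.
Lowest frequency is 13.8 at codon 5.

5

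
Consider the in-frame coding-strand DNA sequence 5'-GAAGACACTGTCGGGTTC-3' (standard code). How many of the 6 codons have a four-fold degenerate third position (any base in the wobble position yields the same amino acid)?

Codon 1 GAA (Glu): third position 2-fold.
Codon 2 GAC (Asp): third position 2-fold.
Codon 3 ACT (Thr): third position 4-fold.
Codon 4 GTC (Val): third position 4-fold.
Codon 5 GGG (Gly): third position 4-fold.
Codon 6 TTC (Phe): third position 2-fold.
Four-fold degenerate third positions: 3.

3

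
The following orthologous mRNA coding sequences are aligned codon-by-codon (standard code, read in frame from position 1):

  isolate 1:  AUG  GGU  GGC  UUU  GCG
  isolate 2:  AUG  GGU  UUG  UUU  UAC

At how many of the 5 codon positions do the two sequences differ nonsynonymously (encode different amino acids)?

Codon 1: AUG Met / AUG Met — identical.
Codon 2: GGU Gly / GGU Gly — identical.
Codon 3: GGC Gly / UUG Leu — nonsynonymous.
Codon 4: UUU Phe / UUU Phe — identical.
Codon 5: GCG Ala / UAC Tyr — nonsynonymous.
Nonsynonymous differences: 2.

2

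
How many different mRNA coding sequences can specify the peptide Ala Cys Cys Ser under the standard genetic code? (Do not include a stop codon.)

96

Ala: 4 codons.
Cys: 2 codons.
Cys: 2 codons.
Ser: 6 codons.
4 × 2 × 2 × 6 = 96.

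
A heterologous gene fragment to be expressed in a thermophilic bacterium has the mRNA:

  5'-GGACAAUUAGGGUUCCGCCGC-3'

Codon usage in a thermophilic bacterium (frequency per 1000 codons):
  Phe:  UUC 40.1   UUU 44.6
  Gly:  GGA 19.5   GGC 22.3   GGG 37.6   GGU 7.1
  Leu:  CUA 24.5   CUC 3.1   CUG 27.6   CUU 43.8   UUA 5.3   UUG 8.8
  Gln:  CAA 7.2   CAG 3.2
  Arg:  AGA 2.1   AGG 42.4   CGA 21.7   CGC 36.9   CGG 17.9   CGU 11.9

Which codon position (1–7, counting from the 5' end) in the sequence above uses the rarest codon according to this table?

Codon 1 GGA (Gly): 19.5 per 1000.
Codon 2 CAA (Gln): 7.2 per 1000.
Codon 3 UUA (Leu): 5.3 per 1000.
Codon 4 GGG (Gly): 37.6 per 1000.
Codon 5 UUC (Phe): 40.1 per 1000.
Codon 6 CGC (Arg): 36.9 per 1000.
Codon 7 CGC (Arg): 36.9 per 1000.
Lowest frequency is 5.3 at codon 3.

3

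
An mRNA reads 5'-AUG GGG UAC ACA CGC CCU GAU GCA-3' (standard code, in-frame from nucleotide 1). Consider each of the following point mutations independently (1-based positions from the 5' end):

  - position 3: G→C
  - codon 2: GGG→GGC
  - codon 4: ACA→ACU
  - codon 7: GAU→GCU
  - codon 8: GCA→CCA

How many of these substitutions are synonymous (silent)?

Codon 1: AUG (Met) → AUC (Ile) — missense.
Codon 2: GGG (Gly) → GGC (Gly) — synonymous.
Codon 4: ACA (Thr) → ACU (Thr) — synonymous.
Codon 7: GAU (Asp) → GCU (Ala) — missense.
Codon 8: GCA (Ala) → CCA (Pro) — missense.
Synonymous: 2 of 5.

2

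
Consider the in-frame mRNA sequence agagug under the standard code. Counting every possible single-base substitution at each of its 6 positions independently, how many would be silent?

5

Codon 1 (AGA, Arg): 2 synonymous substitutions.
Codon 2 (GUG, Val): 3 synonymous substitutions.
Total: 2 + 3 = 5.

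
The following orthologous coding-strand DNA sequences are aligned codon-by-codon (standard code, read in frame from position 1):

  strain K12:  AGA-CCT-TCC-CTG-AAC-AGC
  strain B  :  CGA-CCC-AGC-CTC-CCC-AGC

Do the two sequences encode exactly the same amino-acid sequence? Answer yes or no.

no

Codon 1: AGA Arg / CGA Arg — synonymous.
Codon 2: CCT Pro / CCC Pro — synonymous.
Codon 3: TCC Ser / AGC Ser — synonymous.
Codon 4: CTG Leu / CTC Leu — synonymous.
Codon 5: AAC Asn / CCC Pro — nonsynonymous.
Codon 6: AGC Ser / AGC Ser — identical.
Nonsynonymous differences: 1 → different protein.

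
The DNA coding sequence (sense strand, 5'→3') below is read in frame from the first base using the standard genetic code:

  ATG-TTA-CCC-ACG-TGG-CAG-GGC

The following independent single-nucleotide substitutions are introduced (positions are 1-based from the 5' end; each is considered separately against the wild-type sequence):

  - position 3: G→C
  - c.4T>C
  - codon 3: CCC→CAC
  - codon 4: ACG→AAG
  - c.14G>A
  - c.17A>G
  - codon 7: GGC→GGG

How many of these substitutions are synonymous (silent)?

Codon 1: ATG (Met) → ATC (Ile) — missense.
Codon 2: TTA (Leu) → CTA (Leu) — synonymous.
Codon 3: CCC (Pro) → CAC (His) — missense.
Codon 4: ACG (Thr) → AAG (Lys) — missense.
Codon 5: TGG (Trp) → TAG (Stop) — nonsense.
Codon 6: CAG (Gln) → CGG (Arg) — missense.
Codon 7: GGC (Gly) → GGG (Gly) — synonymous.
Synonymous: 2 of 7.

2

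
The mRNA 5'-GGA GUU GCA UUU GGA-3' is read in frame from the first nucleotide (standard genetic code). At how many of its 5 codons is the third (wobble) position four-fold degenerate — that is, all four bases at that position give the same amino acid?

Codon 1 GGA (Gly): third position 4-fold.
Codon 2 GUU (Val): third position 4-fold.
Codon 3 GCA (Ala): third position 4-fold.
Codon 4 UUU (Phe): third position 2-fold.
Codon 5 GGA (Gly): third position 4-fold.
Four-fold degenerate third positions: 4.

4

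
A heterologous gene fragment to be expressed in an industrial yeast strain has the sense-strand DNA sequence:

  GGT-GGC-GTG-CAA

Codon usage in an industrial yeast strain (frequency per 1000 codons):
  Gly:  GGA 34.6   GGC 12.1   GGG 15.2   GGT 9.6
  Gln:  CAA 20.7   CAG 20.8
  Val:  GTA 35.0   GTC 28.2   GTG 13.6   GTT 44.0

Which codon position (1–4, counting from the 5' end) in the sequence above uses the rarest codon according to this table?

1

Codon 1 GGT (Gly): 9.6 per 1000.
Codon 2 GGC (Gly): 12.1 per 1000.
Codon 3 GTG (Val): 13.6 per 1000.
Codon 4 CAA (Gln): 20.7 per 1000.
Lowest frequency is 9.6 at codon 1.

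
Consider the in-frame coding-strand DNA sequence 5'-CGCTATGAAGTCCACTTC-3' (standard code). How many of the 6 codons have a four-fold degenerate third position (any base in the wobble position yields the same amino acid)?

2

Codon 1 CGC (Arg): third position 4-fold.
Codon 2 TAT (Tyr): third position 2-fold.
Codon 3 GAA (Glu): third position 2-fold.
Codon 4 GTC (Val): third position 4-fold.
Codon 5 CAC (His): third position 2-fold.
Codon 6 TTC (Phe): third position 2-fold.
Four-fold degenerate third positions: 2.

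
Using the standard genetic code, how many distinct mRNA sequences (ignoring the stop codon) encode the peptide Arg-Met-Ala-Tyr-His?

96

Arg: 6 codons.
Met: 1 codon.
Ala: 4 codons.
Tyr: 2 codons.
His: 2 codons.
6 × 1 × 4 × 2 × 2 = 96.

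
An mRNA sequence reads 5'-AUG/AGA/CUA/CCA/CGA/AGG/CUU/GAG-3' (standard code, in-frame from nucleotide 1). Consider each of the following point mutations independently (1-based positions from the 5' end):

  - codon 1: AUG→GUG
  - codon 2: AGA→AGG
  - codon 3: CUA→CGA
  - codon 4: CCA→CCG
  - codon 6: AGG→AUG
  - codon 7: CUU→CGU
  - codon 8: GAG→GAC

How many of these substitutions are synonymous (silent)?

Codon 1: AUG (Met) → GUG (Val) — missense.
Codon 2: AGA (Arg) → AGG (Arg) — synonymous.
Codon 3: CUA (Leu) → CGA (Arg) — missense.
Codon 4: CCA (Pro) → CCG (Pro) — synonymous.
Codon 6: AGG (Arg) → AUG (Met) — missense.
Codon 7: CUU (Leu) → CGU (Arg) — missense.
Codon 8: GAG (Glu) → GAC (Asp) — missense.
Synonymous: 2 of 7.

2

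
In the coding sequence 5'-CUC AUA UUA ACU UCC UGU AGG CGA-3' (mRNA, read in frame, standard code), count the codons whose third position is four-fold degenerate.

Codon 1 CUC (Leu): third position 4-fold.
Codon 2 AUA (Ile): third position 3-fold.
Codon 3 UUA (Leu): third position 2-fold.
Codon 4 ACU (Thr): third position 4-fold.
Codon 5 UCC (Ser): third position 4-fold.
Codon 6 UGU (Cys): third position 2-fold.
Codon 7 AGG (Arg): third position 2-fold.
Codon 8 CGA (Arg): third position 4-fold.
Four-fold degenerate third positions: 4.

4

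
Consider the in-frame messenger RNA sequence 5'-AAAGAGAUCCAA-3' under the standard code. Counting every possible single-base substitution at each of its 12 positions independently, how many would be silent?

5

Codon 1 (AAA, Lys): 1 synonymous substitution.
Codon 2 (GAG, Glu): 1 synonymous substitution.
Codon 3 (AUC, Ile): 2 synonymous substitutions.
Codon 4 (CAA, Gln): 1 synonymous substitution.
Total: 1 + 1 + 2 + 1 = 5.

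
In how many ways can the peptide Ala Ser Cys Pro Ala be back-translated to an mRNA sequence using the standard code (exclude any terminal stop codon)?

Ala: 4 codons.
Ser: 6 codons.
Cys: 2 codons.
Pro: 4 codons.
Ala: 4 codons.
4 × 6 × 2 × 4 × 4 = 768.

768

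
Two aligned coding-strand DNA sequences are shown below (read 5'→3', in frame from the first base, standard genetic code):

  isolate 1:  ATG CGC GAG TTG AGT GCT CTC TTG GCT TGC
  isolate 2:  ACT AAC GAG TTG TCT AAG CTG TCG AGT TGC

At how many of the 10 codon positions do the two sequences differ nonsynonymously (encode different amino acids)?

5

Codon 1: ATG Met / ACT Thr — nonsynonymous.
Codon 2: CGC Arg / AAC Asn — nonsynonymous.
Codon 3: GAG Glu / GAG Glu — identical.
Codon 4: TTG Leu / TTG Leu — identical.
Codon 5: AGT Ser / TCT Ser — synonymous.
Codon 6: GCT Ala / AAG Lys — nonsynonymous.
Codon 7: CTC Leu / CTG Leu — synonymous.
Codon 8: TTG Leu / TCG Ser — nonsynonymous.
Codon 9: GCT Ala / AGT Ser — nonsynonymous.
Codon 10: TGC Cys / TGC Cys — identical.
Nonsynonymous differences: 5.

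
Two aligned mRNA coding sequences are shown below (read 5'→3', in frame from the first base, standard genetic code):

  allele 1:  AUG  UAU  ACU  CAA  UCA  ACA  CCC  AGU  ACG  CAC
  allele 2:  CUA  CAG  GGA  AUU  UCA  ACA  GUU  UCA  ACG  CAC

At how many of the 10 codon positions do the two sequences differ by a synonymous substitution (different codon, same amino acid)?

Codon 1: AUG Met / CUA Leu — nonsynonymous.
Codon 2: UAU Tyr / CAG Gln — nonsynonymous.
Codon 3: ACU Thr / GGA Gly — nonsynonymous.
Codon 4: CAA Gln / AUU Ile — nonsynonymous.
Codon 5: UCA Ser / UCA Ser — identical.
Codon 6: ACA Thr / ACA Thr — identical.
Codon 7: CCC Pro / GUU Val — nonsynonymous.
Codon 8: AGU Ser / UCA Ser — synonymous.
Codon 9: ACG Thr / ACG Thr — identical.
Codon 10: CAC His / CAC His — identical.
Synonymous differences: 1.

1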